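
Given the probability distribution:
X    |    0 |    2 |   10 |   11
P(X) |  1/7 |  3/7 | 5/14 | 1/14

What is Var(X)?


E[X] = 73/14
E[X²] = 645/14
Var(X) = E[X²] - (E[X])² = 645/14 - 5329/196 = 3701/196

Var(X) = 3701/196 ≈ 18.8827


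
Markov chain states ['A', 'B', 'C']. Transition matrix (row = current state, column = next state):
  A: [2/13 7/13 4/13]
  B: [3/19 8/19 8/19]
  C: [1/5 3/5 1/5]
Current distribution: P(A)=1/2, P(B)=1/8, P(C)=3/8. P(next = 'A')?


P(next=A) = Σᵢ P(now=i)×P(i→A)
= 1/2×2/13 + 1/8×3/19 + 3/8×1/5
= 1/13 + 3/152 + 3/40 = 212/1235

P = 212/1235 ≈ 0.1717


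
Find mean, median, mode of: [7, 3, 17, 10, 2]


Sorted: [2, 3, 7, 10, 17]
Mean = 39/5
Median = 7
Freq: {7: 1, 3: 1, 17: 1, 10: 1, 2: 1}
Mode: No mode

Mean=39/5, Median=7, Mode=No mode


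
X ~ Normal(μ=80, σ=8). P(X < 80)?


z = (80-80)/8 = 0.0
P(Z < 0.0) = 0.5000

P(X < 80) ≈ 0.5000


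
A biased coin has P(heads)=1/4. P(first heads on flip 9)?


Geometric: P(X=9) = (1-p)^(k-1)×p = (3/4)^8×1/4 = 6561/262144

P(X=9) = 6561/262144 ≈ 2.50%


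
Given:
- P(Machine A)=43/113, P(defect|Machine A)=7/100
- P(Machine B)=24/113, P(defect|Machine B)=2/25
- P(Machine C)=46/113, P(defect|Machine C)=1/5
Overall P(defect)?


P(B) = Σ P(B|Aᵢ)×P(Aᵢ)
  7/100×43/113 = 301/11300
  2/25×24/113 = 48/2825
  1/5×46/113 = 46/565
Sum = 1413/11300

P(defect) = 1413/11300 ≈ 12.50%


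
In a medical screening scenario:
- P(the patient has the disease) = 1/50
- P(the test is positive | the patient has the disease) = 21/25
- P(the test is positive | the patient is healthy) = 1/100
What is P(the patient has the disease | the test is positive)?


Using Bayes' theorem:
P(A|B) = P(B|A)·P(A) / P(B)

P(the test is positive) = 21/25 × 1/50 + 1/100 × 49/50
= 21/1250 + 49/5000 = 133/5000

P(the patient has the disease|the test is positive) = (21/1250) / (133/5000) = 12/19

P(the patient has the disease|the test is positive) = 12/19 ≈ 63.16%


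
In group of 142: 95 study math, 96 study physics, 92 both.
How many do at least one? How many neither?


|A∪B| = 95+96-92 = 99
Neither = 142-99 = 43

At least one: 99; Neither: 43


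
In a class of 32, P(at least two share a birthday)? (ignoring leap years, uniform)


P(all different) = Π(365-i)/365 for i=0..31
= 0.246652
P(match) = 1 - 0.246652 = 0.753348

P ≈ 0.7533 ≈ 75.33%


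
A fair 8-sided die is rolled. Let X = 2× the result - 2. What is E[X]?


E[die] = (1+8)/2 = 9/2
E[X] = 2×9/2 - 2 = 7

E[X] = 7


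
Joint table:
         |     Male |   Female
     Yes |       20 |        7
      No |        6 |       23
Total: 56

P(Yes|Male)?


P(Yes|Male) = 20/(20+6) = 20/26 = 10/13

P = 10/13 ≈ 76.92%


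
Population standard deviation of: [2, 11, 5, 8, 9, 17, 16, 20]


Mean = 88/8 = 11
  (2-11)²=81
  (11-11)²=0
  (5-11)²=36
  (8-11)²=9
  (9-11)²=4
  (17-11)²=36
  (16-11)²=25
  (20-11)²=81
Σ(x-μ)² = 272
σ² = 272/8 = 34

σ = √(34) ≈ 5.8310


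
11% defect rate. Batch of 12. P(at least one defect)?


P(all good) = (89/100)^12 = 246990403565262140303521/1000000000000000000000000
P(≥1 defect) = 753009596434737859696479/1000000000000000000000000

P = 753009596434737859696479/1000000000000000000000000 ≈ 75.30%


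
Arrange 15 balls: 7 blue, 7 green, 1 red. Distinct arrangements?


15!/(7!×7!×1!) = 51480

51480


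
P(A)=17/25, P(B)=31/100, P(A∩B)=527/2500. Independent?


P(A)×P(B) = 527/2500
P(A∩B) = 527/2500
Equal ✓ → Independent

Yes, independent


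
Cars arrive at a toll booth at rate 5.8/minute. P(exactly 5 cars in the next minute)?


Poisson(λ=5.8): P(X=5) = e^(-λ)×λ^k/k!
= e^(-5.8) × 5.8^5 / 5!
≈ 0.003027554745 × 6563.56768 / 120 ≈ 0.165596

P(X=5) ≈ 0.165596 ≈ 16.56%


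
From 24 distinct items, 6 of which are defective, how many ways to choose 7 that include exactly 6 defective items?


Choose 6 of the 6 defective items and 1 of the other 18 items:
C(6,6)×C(18,1) = 1×18 = 18

18


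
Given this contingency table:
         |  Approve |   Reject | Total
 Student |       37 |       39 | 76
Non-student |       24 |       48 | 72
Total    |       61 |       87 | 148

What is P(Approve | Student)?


P(Approve | Student) = 37/(37+39) = 37/76

P(Approve|Student) = 37/76 ≈ 48.68%


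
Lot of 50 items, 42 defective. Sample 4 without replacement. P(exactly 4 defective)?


Hypergeometric: C(42,4)×C(8,0)/C(50,4)
= 111930×1/230300 = 1599/3290

P(X=4) = 1599/3290 ≈ 48.60%


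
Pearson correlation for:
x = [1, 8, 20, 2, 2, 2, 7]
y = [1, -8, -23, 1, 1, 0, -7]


n=7, Σx=42, Σy=-35, Σxy=-568, Σx²=526, Σy²=645
r = (7×(-568) - 42×(-35))/√((7×526 - 42²)(7×645 - (-35)²))
= -2506/√(1918×3290) = -2506/√6310220 ≈ -2506/2512.0151 ≈ -0.9976

r ≈ -0.9976


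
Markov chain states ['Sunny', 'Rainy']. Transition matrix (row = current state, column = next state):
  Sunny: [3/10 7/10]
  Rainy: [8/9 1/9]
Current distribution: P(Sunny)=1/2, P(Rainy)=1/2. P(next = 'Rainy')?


P(next=Rainy) = Σᵢ P(now=i)×P(i→Rainy)
= 1/2×7/10 + 1/2×1/9
= 7/20 + 1/18 = 73/180

P = 73/180 ≈ 0.4056


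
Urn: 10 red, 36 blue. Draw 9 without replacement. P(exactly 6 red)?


Hypergeometric: C(10,6)×C(36,3)/C(46,9)
= 210×7140/1101716330 = 149940/110171633

P(X=6) = 149940/110171633 ≈ 0.14%


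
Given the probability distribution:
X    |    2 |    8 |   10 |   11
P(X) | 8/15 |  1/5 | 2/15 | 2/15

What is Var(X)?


E[X] = 82/15
E[X²] = 222/5
Var(X) = E[X²] - (E[X])² = 222/5 - 6724/225 = 3266/225

Var(X) = 3266/225 ≈ 14.5156


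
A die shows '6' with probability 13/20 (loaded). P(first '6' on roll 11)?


Geometric: P(X=11) = (1-p)^(k-1)×p = (7/20)^10×13/20 = 3672178237/204800000000000

P(X=11) = 3672178237/204800000000000 ≈ 0.00%


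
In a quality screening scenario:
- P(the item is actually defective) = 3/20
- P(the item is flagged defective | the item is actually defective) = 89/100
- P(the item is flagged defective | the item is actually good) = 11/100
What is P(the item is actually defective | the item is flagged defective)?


Using Bayes' theorem:
P(A|B) = P(B|A)·P(A) / P(B)

P(the item is flagged defective) = 89/100 × 3/20 + 11/100 × 17/20
= 267/2000 + 187/2000 = 227/1000

P(the item is actually defective|the item is flagged defective) = (267/2000) / (227/1000) = 267/454

P(the item is actually defective|the item is flagged defective) = 267/454 ≈ 58.81%


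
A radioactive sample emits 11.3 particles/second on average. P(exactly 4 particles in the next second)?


Poisson(λ=11.3): P(X=4) = e^(-λ)×λ^k/k!
= e^(-11.3) × 11.3^4 / 4!
≈ 1.237292426e-05 × 16304.7361 / 24 ≈ 0.008406

P(X=4) ≈ 0.008406 ≈ 0.84%


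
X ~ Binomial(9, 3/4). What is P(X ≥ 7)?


P(X ≥ 7) = Σ P(X=i) for i=7..9
P(X=7) = 19683/65536
P(X=8) = 59049/262144
P(X=9) = 19683/262144
Sum = 19683/32768

P(X ≥ 7) = 19683/32768 ≈ 60.07%


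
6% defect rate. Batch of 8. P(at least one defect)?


P(all good) = (47/50)^8 = 23811286661761/39062500000000
P(≥1 defect) = 15251213338239/39062500000000

P = 15251213338239/39062500000000 ≈ 39.04%


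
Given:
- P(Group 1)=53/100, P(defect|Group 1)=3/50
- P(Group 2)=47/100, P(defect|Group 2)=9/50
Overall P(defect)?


P(B) = Σ P(B|Aᵢ)×P(Aᵢ)
  3/50×53/100 = 159/5000
  9/50×47/100 = 423/5000
Sum = 291/2500

P(defect) = 291/2500 ≈ 11.64%


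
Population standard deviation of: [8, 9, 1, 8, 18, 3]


Mean = 47/6
  (8-47/6)²=1/36
  (9-47/6)²=49/36
  (1-47/6)²=1681/36
  (8-47/6)²=1/36
  (18-47/6)²=3721/36
  (3-47/6)²=841/36
Σ(x-μ)² = 1049/6
σ² = (1049/6)/6 = 1049/36

σ = √(1049/36) ≈ 5.3980


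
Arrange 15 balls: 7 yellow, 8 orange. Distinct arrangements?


15!/(7!×8!) = 6435

6435


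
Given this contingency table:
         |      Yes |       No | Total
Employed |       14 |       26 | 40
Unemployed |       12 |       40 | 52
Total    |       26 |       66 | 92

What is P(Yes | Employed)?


P(Yes | Employed) = 14/(14+26) = 14/40 = 7/20

P(Yes|Employed) = 7/20 ≈ 35.00%


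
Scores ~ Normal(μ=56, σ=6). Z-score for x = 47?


z = (x - μ)/σ = (47 - 56)/6 = -1.5

z = -1.5


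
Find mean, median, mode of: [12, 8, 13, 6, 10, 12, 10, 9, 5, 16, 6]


Sorted: [5, 6, 6, 8, 9, 10, 10, 12, 12, 13, 16]
Mean = 107/11
Median = 10
Freq: {12: 2, 8: 1, 13: 1, 6: 2, 10: 2, 9: 1, 5: 1, 16: 1}
Mode: [6, 10, 12]

Mean=107/11, Median=10, Mode=[6, 10, 12]


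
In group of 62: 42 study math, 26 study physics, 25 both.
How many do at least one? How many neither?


|A∪B| = 42+26-25 = 43
Neither = 62-43 = 19

At least one: 43; Neither: 19


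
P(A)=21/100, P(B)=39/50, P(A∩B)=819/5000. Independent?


P(A)×P(B) = 819/5000
P(A∩B) = 819/5000
Equal ✓ → Independent

Yes, independent


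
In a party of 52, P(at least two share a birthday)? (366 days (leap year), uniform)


P(all different) = Π(366-i)/366 for i=0..51
= 0.022238
P(match) = 1 - 0.022238 = 0.977762

P ≈ 0.9778 ≈ 97.78%


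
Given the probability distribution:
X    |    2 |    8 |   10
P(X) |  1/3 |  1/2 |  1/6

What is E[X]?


E[X] = Σ x·P(X=x)
= (2)×(1/3) + (8)×(1/2) + (10)×(1/6)
= 19/3

E[X] = 19/3


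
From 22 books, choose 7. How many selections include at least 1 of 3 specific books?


Complement: C(22,7) - C(19,7) = 170544 - 50388 = 120156

120156


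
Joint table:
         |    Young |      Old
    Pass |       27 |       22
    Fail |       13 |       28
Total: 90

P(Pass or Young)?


P(Pass∨Young) = P(Pass) + P(Young) - P(Pass∧Young)
= (49 + 40 - 27)/90 = 62/90 = 31/45

P = 31/45 ≈ 68.89%


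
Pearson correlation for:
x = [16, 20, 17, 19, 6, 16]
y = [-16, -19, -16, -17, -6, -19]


n=6, Σx=94, Σy=-93, Σxy=-1571, Σx²=1598, Σy²=1559
r = (6×(-1571) - 94×(-93))/√((6×1598 - 94²)(6×1559 - (-93)²))
= -684/√(752×705) = -684/√530160 ≈ -684/728.1209 ≈ -0.9394

r ≈ -0.9394


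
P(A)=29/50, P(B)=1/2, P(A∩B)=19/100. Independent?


P(A)×P(B) = 29/100
P(A∩B) = 19/100
Not equal → NOT independent

No, not independent


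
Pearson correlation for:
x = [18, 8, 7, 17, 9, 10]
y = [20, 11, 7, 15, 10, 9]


n=6, Σx=69, Σy=72, Σxy=932, Σx²=907, Σy²=976
r = (6×932 - 69×72)/√((6×907 - 69²)(6×976 - 72²))
= 624/√(681×672) = 624/√457632 ≈ 624/676.4850 ≈ 0.9224

r ≈ 0.9224


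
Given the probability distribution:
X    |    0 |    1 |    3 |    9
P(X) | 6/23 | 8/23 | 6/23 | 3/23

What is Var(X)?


E[X] = 53/23
E[X²] = 305/23
Var(X) = E[X²] - (E[X])² = 305/23 - 2809/529 = 4206/529

Var(X) = 4206/529 ≈ 7.9509


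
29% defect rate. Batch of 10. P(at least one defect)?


P(all good) = (71/100)^10 = 3255243551009881201/100000000000000000000
P(≥1 defect) = 96744756448990118799/100000000000000000000

P = 96744756448990118799/100000000000000000000 ≈ 96.74%


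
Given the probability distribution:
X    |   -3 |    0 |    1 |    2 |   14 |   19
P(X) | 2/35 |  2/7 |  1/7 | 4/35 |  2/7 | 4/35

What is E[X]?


E[X] = Σ x·P(X=x)
= (-3)×(2/35) + (0)×(2/7) + (1)×(1/7) + (2)×(4/35) + (14)×(2/7) + (19)×(4/35)
= 223/35

E[X] = 223/35


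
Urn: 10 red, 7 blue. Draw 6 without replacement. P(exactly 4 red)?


Hypergeometric: C(10,4)×C(7,2)/C(17,6)
= 210×21/12376 = 315/884

P(X=4) = 315/884 ≈ 35.63%


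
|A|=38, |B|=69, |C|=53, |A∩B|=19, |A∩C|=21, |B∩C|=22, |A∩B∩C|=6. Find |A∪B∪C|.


|A∪B∪C| = 38+69+53-19-21-22+6 = 104

|A∪B∪C| = 104


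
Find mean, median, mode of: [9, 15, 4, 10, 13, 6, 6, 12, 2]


Sorted: [2, 4, 6, 6, 9, 10, 12, 13, 15]
Mean = 77/9
Median = 9
Freq: {9: 1, 15: 1, 4: 1, 10: 1, 13: 1, 6: 2, 12: 1, 2: 1}
Mode: [6]

Mean=77/9, Median=9, Mode=6


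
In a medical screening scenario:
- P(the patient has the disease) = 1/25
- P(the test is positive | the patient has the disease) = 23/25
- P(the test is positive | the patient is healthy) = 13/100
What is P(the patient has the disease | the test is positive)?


Using Bayes' theorem:
P(A|B) = P(B|A)·P(A) / P(B)

P(the test is positive) = 23/25 × 1/25 + 13/100 × 24/25
= 23/625 + 78/625 = 101/625

P(the patient has the disease|the test is positive) = (23/625) / (101/625) = 23/101

P(the patient has the disease|the test is positive) = 23/101 ≈ 22.77%


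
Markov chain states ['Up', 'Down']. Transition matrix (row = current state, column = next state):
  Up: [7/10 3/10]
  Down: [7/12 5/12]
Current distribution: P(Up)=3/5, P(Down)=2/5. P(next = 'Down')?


P(next=Down) = Σᵢ P(now=i)×P(i→Down)
= 3/5×3/10 + 2/5×5/12
= 9/50 + 1/6 = 26/75

P = 26/75 ≈ 0.3467


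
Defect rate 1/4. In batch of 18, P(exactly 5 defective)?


Binomial: P(X=5) = C(18,5)×p^5×(1-p)^13
= 8568 × 1/1024 × 1594323/67108864 = 1707519933/8589934592

P(X=5) = 1707519933/8589934592 ≈ 19.88%


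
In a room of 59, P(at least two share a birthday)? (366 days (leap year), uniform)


P(all different) = Π(366-i)/366 for i=0..58
= 0.007112
P(match) = 1 - 0.007112 = 0.992888

P ≈ 0.9929 ≈ 99.29%


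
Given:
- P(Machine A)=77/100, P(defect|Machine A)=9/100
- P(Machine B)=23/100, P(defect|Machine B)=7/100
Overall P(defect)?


P(B) = Σ P(B|Aᵢ)×P(Aᵢ)
  9/100×77/100 = 693/10000
  7/100×23/100 = 161/10000
Sum = 427/5000

P(defect) = 427/5000 ≈ 8.54%


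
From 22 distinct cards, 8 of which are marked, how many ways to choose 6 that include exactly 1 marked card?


Choose 1 of the 8 marked cards and 5 of the other 14 cards:
C(8,1)×C(14,5) = 8×2002 = 16016

16016


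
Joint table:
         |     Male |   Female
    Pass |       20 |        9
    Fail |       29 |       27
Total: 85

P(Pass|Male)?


P(Pass|Male) = 20/(20+29) = 20/49

P = 20/49 ≈ 40.82%


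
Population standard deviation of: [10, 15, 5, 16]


Mean = 46/4 = 23/2
  (10-23/2)²=9/4
  (15-23/2)²=49/4
  (5-23/2)²=169/4
  (16-23/2)²=81/4
Σ(x-μ)² = 77
σ² = 77/4

σ = √(77/4) ≈ 4.3875


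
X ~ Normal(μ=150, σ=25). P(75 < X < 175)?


z₁=(75-150)/25=-3.0, z₂=(175-150)/25=1.0
P = Φ(1.0) - Φ(-3.0) = 0.841345 - 0.001350 = 0.839995 ≈ 0.8400

P(75 < X < 175) ≈ 0.8400


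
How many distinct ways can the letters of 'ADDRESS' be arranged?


Letters: 7, freq: {'A': 1, 'D': 2, 'R': 1, 'E': 1, 'S': 2}
7!/(1!×2!×1!×1!×2!) = 5040/4 = 1260

1260


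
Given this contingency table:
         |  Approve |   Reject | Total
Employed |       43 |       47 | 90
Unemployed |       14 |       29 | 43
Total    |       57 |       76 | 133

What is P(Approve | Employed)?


P(Approve | Employed) = 43/(43+47) = 43/90

P(Approve|Employed) = 43/90 ≈ 47.78%


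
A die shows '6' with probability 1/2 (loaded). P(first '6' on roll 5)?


Geometric: P(X=5) = (1-p)^(k-1)×p = (1/2)^4×1/2 = 1/32

P(X=5) = 1/32 ≈ 3.12%


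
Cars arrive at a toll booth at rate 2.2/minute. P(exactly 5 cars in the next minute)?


Poisson(λ=2.2): P(X=5) = e^(-λ)×λ^k/k!
= e^(-2.2) × 2.2^5 / 5!
≈ 0.1108031584 × 51.53632 / 120 ≈ 0.047587

P(X=5) ≈ 0.047587 ≈ 4.76%


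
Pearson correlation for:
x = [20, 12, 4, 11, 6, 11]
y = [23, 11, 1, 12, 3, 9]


n=6, Σx=64, Σy=59, Σxy=845, Σx²=838, Σy²=885
r = (6×845 - 64×59)/√((6×838 - 64²)(6×885 - 59²))
= 1294/√(932×1829) = 1294/√1704628 ≈ 1294/1305.6140 ≈ 0.9911

r ≈ 0.9911


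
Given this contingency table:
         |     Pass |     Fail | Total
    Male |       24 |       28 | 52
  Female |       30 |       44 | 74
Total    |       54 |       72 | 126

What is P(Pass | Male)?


P(Pass | Male) = 24/(24+28) = 24/52 = 6/13

P(Pass|Male) = 6/13 ≈ 46.15%


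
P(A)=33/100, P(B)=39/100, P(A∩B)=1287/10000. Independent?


P(A)×P(B) = 1287/10000
P(A∩B) = 1287/10000
Equal ✓ → Independent

Yes, independent


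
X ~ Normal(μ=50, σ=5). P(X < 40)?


z = (40-50)/5 = -2.0
P(Z < -2.0) = 0.0228

P(X < 40) ≈ 0.0228


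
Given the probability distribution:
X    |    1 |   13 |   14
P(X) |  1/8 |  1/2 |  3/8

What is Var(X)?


E[X] = 95/8
E[X²] = 1265/8
Var(X) = E[X²] - (E[X])² = 1265/8 - 9025/64 = 1095/64

Var(X) = 1095/64 ≈ 17.1094


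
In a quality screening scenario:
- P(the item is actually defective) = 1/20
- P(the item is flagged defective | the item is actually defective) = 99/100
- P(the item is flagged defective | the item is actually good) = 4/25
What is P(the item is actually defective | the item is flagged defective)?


Using Bayes' theorem:
P(A|B) = P(B|A)·P(A) / P(B)

P(the item is flagged defective) = 99/100 × 1/20 + 4/25 × 19/20
= 99/2000 + 19/125 = 403/2000

P(the item is actually defective|the item is flagged defective) = (99/2000) / (403/2000) = 99/403

P(the item is actually defective|the item is flagged defective) = 99/403 ≈ 24.57%


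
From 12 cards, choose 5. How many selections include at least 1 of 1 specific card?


Complement: C(12,5) - C(11,5) = 792 - 462 = 330

330


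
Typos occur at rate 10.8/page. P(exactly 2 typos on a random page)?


Poisson(λ=10.8): P(X=2) = e^(-λ)×λ^k/k!
= e^(-10.8) × 10.8^2 / 2!
≈ 2.039950341e-05 × 116.64 / 2 ≈ 0.001190

P(X=2) ≈ 0.001190 ≈ 0.12%


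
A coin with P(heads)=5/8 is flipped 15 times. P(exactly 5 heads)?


Binomial: P(X=5) = C(15,5)×p^5×(1-p)^10
= 3003 × 3125/32768 × 59049/1073741824 = 554137959375/35184372088832

P(X=5) = 554137959375/35184372088832 ≈ 1.57%


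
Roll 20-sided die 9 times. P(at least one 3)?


P(no 3)^9 = (19/20)^9 = 322687697779/512000000000
P(≥1) = 1 - 322687697779/512000000000 = 189312302221/512000000000

P = 189312302221/512000000000 ≈ 36.98%


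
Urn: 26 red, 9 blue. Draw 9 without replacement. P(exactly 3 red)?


Hypergeometric: C(26,3)×C(9,6)/C(35,9)
= 2600×84/70607460 = 520/168113

P(X=3) = 520/168113 ≈ 0.31%


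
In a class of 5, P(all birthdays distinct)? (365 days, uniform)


P(all different) = Π(365-i)/365 for i=0..4
= (365/365)×(364/365)×...×(361/365)
= 0.972864

P ≈ 0.9729 ≈ 97.29%


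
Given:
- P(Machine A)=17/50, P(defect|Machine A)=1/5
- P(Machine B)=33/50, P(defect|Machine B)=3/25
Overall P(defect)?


P(B) = Σ P(B|Aᵢ)×P(Aᵢ)
  1/5×17/50 = 17/250
  3/25×33/50 = 99/1250
Sum = 92/625

P(defect) = 92/625 ≈ 14.72%


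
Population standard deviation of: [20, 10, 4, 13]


Mean = 47/4
  (20-47/4)²=1089/16
  (10-47/4)²=49/16
  (4-47/4)²=961/16
  (13-47/4)²=25/16
Σ(x-μ)² = 531/4
σ² = (531/4)/4 = 531/16

σ = √(531/16) ≈ 5.7609


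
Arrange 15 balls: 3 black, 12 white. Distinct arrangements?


15!/(3!×12!) = 455

455


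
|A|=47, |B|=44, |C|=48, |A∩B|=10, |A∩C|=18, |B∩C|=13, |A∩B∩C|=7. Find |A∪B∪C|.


|A∪B∪C| = 47+44+48-10-18-13+7 = 105

|A∪B∪C| = 105


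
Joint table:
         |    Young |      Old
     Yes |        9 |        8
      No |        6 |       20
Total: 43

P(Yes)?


P(Yes) = (9+8)/43 = 17/43

P(Yes) = 17/43 ≈ 39.53%


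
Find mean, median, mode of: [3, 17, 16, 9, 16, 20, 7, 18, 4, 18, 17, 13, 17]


Sorted: [3, 4, 7, 9, 13, 16, 16, 17, 17, 17, 18, 18, 20]
Mean = 175/13
Median = 16
Freq: {3: 1, 17: 3, 16: 2, 9: 1, 20: 1, 7: 1, 18: 2, 4: 1, 13: 1}
Mode: [17]

Mean=175/13, Median=16, Mode=17


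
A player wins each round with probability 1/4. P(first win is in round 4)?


Geometric: P(X=4) = (1-p)^(k-1)×p = (3/4)^3×1/4 = 27/256

P(X=4) = 27/256 ≈ 10.55%


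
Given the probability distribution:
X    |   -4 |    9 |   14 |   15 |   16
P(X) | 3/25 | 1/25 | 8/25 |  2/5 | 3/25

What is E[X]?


E[X] = Σ x·P(X=x)
= (-4)×(3/25) + (9)×(1/25) + (14)×(8/25) + (15)×(2/5) + (16)×(3/25)
= 307/25

E[X] = 307/25


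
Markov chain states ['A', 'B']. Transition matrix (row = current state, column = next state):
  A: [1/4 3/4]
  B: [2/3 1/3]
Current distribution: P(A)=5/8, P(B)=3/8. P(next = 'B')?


P(next=B) = Σᵢ P(now=i)×P(i→B)
= 5/8×3/4 + 3/8×1/3
= 15/32 + 1/8 = 19/32

P = 19/32 ≈ 0.5938


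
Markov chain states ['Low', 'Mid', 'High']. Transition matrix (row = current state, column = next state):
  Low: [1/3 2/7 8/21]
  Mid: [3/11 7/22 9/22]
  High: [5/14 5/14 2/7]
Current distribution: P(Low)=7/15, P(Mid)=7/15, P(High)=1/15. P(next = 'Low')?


P(next=Low) = Σᵢ P(now=i)×P(i→Low)
= 7/15×1/3 + 7/15×3/11 + 1/15×5/14
= 7/45 + 7/55 + 1/42 = 425/1386

P = 425/1386 ≈ 0.3066


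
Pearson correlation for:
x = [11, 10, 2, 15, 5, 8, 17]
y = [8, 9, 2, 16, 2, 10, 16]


n=7, Σx=68, Σy=63, Σxy=784, Σx²=828, Σy²=765
r = (7×784 - 68×63)/√((7×828 - 68²)(7×765 - 63²))
= 1204/√(1172×1386) = 1204/√1624392 ≈ 1204/1274.5164 ≈ 0.9447

r ≈ 0.9447


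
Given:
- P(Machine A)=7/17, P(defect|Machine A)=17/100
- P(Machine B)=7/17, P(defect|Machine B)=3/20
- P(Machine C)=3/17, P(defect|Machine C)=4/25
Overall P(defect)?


P(B) = Σ P(B|Aᵢ)×P(Aᵢ)
  17/100×7/17 = 7/100
  3/20×7/17 = 21/340
  4/25×3/17 = 12/425
Sum = 4/25

P(defect) = 4/25 ≈ 16.00%


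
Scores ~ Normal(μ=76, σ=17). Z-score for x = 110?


z = (x - μ)/σ = (110 - 76)/17 = 2.0

z = 2.0


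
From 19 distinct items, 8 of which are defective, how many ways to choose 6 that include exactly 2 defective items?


Choose 2 of the 8 defective items and 4 of the other 11 items:
C(8,2)×C(11,4) = 28×330 = 9240

9240


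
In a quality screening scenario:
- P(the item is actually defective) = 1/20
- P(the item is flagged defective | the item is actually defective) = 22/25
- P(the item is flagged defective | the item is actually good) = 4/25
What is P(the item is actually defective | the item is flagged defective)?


Using Bayes' theorem:
P(A|B) = P(B|A)·P(A) / P(B)

P(the item is flagged defective) = 22/25 × 1/20 + 4/25 × 19/20
= 11/250 + 19/125 = 49/250

P(the item is actually defective|the item is flagged defective) = (11/250) / (49/250) = 11/49

P(the item is actually defective|the item is flagged defective) = 11/49 ≈ 22.45%


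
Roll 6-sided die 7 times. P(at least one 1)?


P(no 1)^7 = (5/6)^7 = 78125/279936
P(≥1) = 1 - 78125/279936 = 201811/279936

P = 201811/279936 ≈ 72.09%


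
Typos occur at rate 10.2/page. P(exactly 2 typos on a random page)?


Poisson(λ=10.2): P(X=2) = e^(-λ)×λ^k/k!
= e^(-10.2) × 10.2^2 / 2!
≈ 3.717031868e-05 × 104.04 / 2 ≈ 0.001934

P(X=2) ≈ 0.001934 ≈ 0.19%


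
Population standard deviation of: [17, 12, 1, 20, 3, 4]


Mean = 57/6 = 19/2
  (17-19/2)²=225/4
  (12-19/2)²=25/4
  (1-19/2)²=289/4
  (20-19/2)²=441/4
  (3-19/2)²=169/4
  (4-19/2)²=121/4
Σ(x-μ)² = 635/2
σ² = (635/2)/6 = 635/12

σ = √(635/12) ≈ 7.2744


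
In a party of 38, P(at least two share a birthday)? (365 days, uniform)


P(all different) = Π(365-i)/365 for i=0..37
= 0.135932
P(match) = 1 - 0.135932 = 0.864068

P ≈ 0.8641 ≈ 86.41%


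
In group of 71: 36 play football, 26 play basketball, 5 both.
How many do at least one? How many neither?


|A∪B| = 36+26-5 = 57
Neither = 71-57 = 14

At least one: 57; Neither: 14


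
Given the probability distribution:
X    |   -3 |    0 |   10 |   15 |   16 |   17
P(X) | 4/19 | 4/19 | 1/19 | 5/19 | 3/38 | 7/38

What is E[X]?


E[X] = Σ x·P(X=x)
= (-3)×(4/19) + (0)×(4/19) + (10)×(1/19) + (15)×(5/19) + (16)×(3/38) + (17)×(7/38)
= 313/38

E[X] = 313/38


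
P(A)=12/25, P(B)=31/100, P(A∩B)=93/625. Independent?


P(A)×P(B) = 93/625
P(A∩B) = 93/625
Equal ✓ → Independent

Yes, independent


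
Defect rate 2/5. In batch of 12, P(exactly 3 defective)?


Binomial: P(X=3) = C(12,3)×p^3×(1-p)^9
= 220 × 8/125 × 19683/1953125 = 6928416/48828125

P(X=3) = 6928416/48828125 ≈ 14.19%


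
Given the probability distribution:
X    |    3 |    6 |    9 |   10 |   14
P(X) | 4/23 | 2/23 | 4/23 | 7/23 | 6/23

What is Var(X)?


E[X] = 214/23
E[X²] = 2308/23
Var(X) = E[X²] - (E[X])² = 2308/23 - 45796/529 = 7288/529

Var(X) = 7288/529 ≈ 13.7769


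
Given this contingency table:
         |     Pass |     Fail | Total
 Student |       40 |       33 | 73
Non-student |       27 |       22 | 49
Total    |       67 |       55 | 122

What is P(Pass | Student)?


P(Pass | Student) = 40/(40+33) = 40/73

P(Pass|Student) = 40/73 ≈ 54.79%


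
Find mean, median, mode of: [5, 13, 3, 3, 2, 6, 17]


Sorted: [2, 3, 3, 5, 6, 13, 17]
Mean = 49/7 = 7
Median = 5
Freq: {5: 1, 13: 1, 3: 2, 2: 1, 6: 1, 17: 1}
Mode: [3]

Mean=7, Median=5, Mode=3


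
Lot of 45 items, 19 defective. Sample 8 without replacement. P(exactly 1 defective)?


Hypergeometric: C(19,1)×C(26,7)/C(45,8)
= 19×657800/215553195 = 920/15867

P(X=1) = 920/15867 ≈ 5.80%


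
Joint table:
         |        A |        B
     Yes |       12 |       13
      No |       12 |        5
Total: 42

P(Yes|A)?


P(Yes|A) = 12/(12+12) = 12/24 = 1/2

P = 1/2 ≈ 50.00%


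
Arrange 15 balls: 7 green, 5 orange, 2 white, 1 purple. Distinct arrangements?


15!/(7!×5!×2!×1!) = 1081080

1081080


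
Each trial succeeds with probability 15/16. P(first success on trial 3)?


Geometric: P(X=3) = (1-p)^(k-1)×p = (1/16)^2×15/16 = 15/4096

P(X=3) = 15/4096 ≈ 0.37%


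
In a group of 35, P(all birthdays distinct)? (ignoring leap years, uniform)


P(all different) = Π(365-i)/365 for i=0..34
= (365/365)×(364/365)×...×(331/365)
= 0.185617

P ≈ 0.1856 ≈ 18.56%


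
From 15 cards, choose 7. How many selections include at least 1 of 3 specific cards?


Complement: C(15,7) - C(12,7) = 6435 - 792 = 5643

5643


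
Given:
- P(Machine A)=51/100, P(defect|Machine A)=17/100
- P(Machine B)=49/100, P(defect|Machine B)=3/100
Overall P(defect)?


P(B) = Σ P(B|Aᵢ)×P(Aᵢ)
  17/100×51/100 = 867/10000
  3/100×49/100 = 147/10000
Sum = 507/5000

P(defect) = 507/5000 ≈ 10.14%


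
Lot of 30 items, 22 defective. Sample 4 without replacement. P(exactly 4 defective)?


Hypergeometric: C(22,4)×C(8,0)/C(30,4)
= 7315×1/27405 = 209/783

P(X=4) = 209/783 ≈ 26.69%


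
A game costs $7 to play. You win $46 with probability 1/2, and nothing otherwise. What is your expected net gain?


E[gain] = (46-7)×1/2 + (-7)×1/2
= 39/2 - 7/2 = 16

Expected net gain = $16 ≈ $16.00


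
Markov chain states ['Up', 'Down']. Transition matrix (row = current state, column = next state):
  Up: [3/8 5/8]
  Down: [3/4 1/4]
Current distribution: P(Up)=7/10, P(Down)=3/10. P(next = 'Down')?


P(next=Down) = Σᵢ P(now=i)×P(i→Down)
= 7/10×5/8 + 3/10×1/4
= 7/16 + 3/40 = 41/80

P = 41/80 ≈ 0.5125


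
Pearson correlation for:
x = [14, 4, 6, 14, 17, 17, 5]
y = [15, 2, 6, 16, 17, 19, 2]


n=7, Σx=77, Σy=77, Σxy=1100, Σx²=1047, Σy²=1175
r = (7×1100 - 77×77)/√((7×1047 - 77²)(7×1175 - 77²))
= 1771/√(1400×2296) = 1771/√3214400 ≈ 1771/1792.8748 ≈ 0.9878

r ≈ 0.9878


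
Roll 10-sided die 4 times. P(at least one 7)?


P(no 7)^4 = (9/10)^4 = 6561/10000
P(≥1) = 1 - 6561/10000 = 3439/10000

P = 3439/10000 ≈ 34.39%


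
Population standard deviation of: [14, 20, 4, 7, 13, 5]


Mean = 63/6 = 21/2
  (14-21/2)²=49/4
  (20-21/2)²=361/4
  (4-21/2)²=169/4
  (7-21/2)²=49/4
  (13-21/2)²=25/4
  (5-21/2)²=121/4
Σ(x-μ)² = 387/2
σ² = (387/2)/6 = 129/4

σ = √(129/4) ≈ 5.6789


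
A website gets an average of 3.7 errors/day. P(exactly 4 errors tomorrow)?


Poisson(λ=3.7): P(X=4) = e^(-λ)×λ^k/k!
= e^(-3.7) × 3.7^4 / 4!
≈ 0.02472352647 × 187.4161 / 24 ≈ 0.193066

P(X=4) ≈ 0.193066 ≈ 19.31%


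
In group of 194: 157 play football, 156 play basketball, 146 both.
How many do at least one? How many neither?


|A∪B| = 157+156-146 = 167
Neither = 194-167 = 27

At least one: 167; Neither: 27


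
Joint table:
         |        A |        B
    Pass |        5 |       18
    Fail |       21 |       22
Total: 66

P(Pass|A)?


P(Pass|A) = 5/(5+21) = 5/26

P = 5/26 ≈ 19.23%


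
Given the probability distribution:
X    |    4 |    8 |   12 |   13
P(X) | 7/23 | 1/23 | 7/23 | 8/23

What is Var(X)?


E[X] = 224/23
E[X²] = 2536/23
Var(X) = E[X²] - (E[X])² = 2536/23 - 50176/529 = 8152/529

Var(X) = 8152/529 ≈ 15.4102


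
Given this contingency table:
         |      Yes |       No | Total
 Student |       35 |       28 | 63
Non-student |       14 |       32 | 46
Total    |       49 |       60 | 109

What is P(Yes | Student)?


P(Yes | Student) = 35/(35+28) = 35/63 = 5/9

P(Yes|Student) = 5/9 ≈ 55.56%


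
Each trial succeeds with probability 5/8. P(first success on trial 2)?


Geometric: P(X=2) = (1-p)^(k-1)×p = (3/8)^1×5/8 = 15/64

P(X=2) = 15/64 ≈ 23.44%


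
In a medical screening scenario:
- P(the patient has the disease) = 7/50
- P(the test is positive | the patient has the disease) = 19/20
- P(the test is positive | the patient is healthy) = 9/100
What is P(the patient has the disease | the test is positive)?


Using Bayes' theorem:
P(A|B) = P(B|A)·P(A) / P(B)

P(the test is positive) = 19/20 × 7/50 + 9/100 × 43/50
= 133/1000 + 387/5000 = 263/1250

P(the patient has the disease|the test is positive) = (133/1000) / (263/1250) = 665/1052

P(the patient has the disease|the test is positive) = 665/1052 ≈ 63.21%


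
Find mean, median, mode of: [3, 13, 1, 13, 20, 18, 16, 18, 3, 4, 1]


Sorted: [1, 1, 3, 3, 4, 13, 13, 16, 18, 18, 20]
Mean = 110/11 = 10
Median = 13
Freq: {3: 2, 13: 2, 1: 2, 20: 1, 18: 2, 16: 1, 4: 1}
Mode: [1, 3, 13, 18]

Mean=10, Median=13, Mode=[1, 3, 13, 18]


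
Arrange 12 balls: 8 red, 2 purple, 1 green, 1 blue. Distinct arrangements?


12!/(8!×2!×1!×1!) = 5940

5940


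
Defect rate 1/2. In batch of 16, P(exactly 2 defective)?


Binomial: P(X=2) = C(16,2)×p^2×(1-p)^14
= 120 × 1/4 × 1/16384 = 15/8192

P(X=2) = 15/8192 ≈ 0.18%


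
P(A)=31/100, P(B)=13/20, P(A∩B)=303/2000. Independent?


P(A)×P(B) = 403/2000
P(A∩B) = 303/2000
Not equal → NOT independent

No, not independent


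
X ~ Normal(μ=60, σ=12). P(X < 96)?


z = (96-60)/12 = 3.0
P(Z < 3.0) = 0.9987

P(X < 96) ≈ 0.9987


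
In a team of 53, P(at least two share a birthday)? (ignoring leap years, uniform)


P(all different) = Π(365-i)/365 for i=0..52
= 0.018862
P(match) = 1 - 0.018862 = 0.981138

P ≈ 0.9811 ≈ 98.11%


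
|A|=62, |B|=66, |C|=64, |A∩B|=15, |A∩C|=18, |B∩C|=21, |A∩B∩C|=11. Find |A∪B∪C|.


|A∪B∪C| = 62+66+64-15-18-21+11 = 149

|A∪B∪C| = 149


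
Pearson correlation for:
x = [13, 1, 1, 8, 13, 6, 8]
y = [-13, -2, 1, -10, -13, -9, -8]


n=7, Σx=50, Σy=-54, Σxy=-537, Σx²=504, Σy²=588
r = (7×(-537) - 50×(-54))/√((7×504 - 50²)(7×588 - (-54)²))
= -1059/√(1028×1200) = -1059/√1233600 ≈ -1059/1110.6755 ≈ -0.9535

r ≈ -0.9535


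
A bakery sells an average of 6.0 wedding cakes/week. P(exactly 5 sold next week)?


Poisson(λ=6.0): P(X=5) = e^(-λ)×λ^k/k!
= e^(-6.0) × 6.0^5 / 5!
≈ 0.002478752177 × 7776 / 120 ≈ 0.160623

P(X=5) ≈ 0.160623 ≈ 16.06%


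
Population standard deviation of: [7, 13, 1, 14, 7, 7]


Mean = 49/6
  (7-49/6)²=49/36
  (13-49/6)²=841/36
  (1-49/6)²=1849/36
  (14-49/6)²=1225/36
  (7-49/6)²=49/36
  (7-49/6)²=49/36
Σ(x-μ)² = 677/6
σ² = (677/6)/6 = 677/36

σ = √(677/36) ≈ 4.3365


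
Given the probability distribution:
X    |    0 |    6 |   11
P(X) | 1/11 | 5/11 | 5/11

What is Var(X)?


E[X] = 85/11
E[X²] = 785/11
Var(X) = E[X²] - (E[X])² = 785/11 - 7225/121 = 1410/121

Var(X) = 1410/121 ≈ 11.6529


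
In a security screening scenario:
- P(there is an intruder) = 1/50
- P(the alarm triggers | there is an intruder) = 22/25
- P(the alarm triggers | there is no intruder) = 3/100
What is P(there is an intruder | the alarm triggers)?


Using Bayes' theorem:
P(A|B) = P(B|A)·P(A) / P(B)

P(the alarm triggers) = 22/25 × 1/50 + 3/100 × 49/50
= 11/625 + 147/5000 = 47/1000

P(there is an intruder|the alarm triggers) = (11/625) / (47/1000) = 88/235

P(there is an intruder|the alarm triggers) = 88/235 ≈ 37.45%


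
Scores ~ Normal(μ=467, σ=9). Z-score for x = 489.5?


z = (x - μ)/σ = (489.5 - 467)/9 = 2.5

z = 2.5


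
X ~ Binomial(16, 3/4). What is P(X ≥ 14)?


P(X ≥ 14) = Σ P(X=i) for i=14..16
P(X=14) = 71744535/536870912
P(X=15) = 14348907/268435456
P(X=16) = 43046721/4294967296
Sum = 846585513/4294967296

P(X ≥ 14) = 846585513/4294967296 ≈ 19.71%


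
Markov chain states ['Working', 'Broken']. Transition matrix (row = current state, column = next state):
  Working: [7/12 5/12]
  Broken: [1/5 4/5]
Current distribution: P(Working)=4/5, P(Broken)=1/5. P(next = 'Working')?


P(next=Working) = Σᵢ P(now=i)×P(i→Working)
= 4/5×7/12 + 1/5×1/5
= 7/15 + 1/25 = 38/75

P = 38/75 ≈ 0.5067


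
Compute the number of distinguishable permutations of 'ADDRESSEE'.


Letters: 9, freq: {'A': 1, 'D': 2, 'R': 1, 'E': 3, 'S': 2}
9!/(1!×2!×1!×3!×2!) = 362880/24 = 15120

15120


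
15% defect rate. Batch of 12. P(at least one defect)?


P(all good) = (17/20)^12 = 582622237229761/4096000000000000
P(≥1 defect) = 3513377762770239/4096000000000000

P = 3513377762770239/4096000000000000 ≈ 85.78%


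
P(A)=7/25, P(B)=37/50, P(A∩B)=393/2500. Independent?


P(A)×P(B) = 259/1250
P(A∩B) = 393/2500
Not equal → NOT independent

No, not independent


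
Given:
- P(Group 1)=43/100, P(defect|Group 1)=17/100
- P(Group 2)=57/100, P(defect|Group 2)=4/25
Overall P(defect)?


P(B) = Σ P(B|Aᵢ)×P(Aᵢ)
  17/100×43/100 = 731/10000
  4/25×57/100 = 57/625
Sum = 1643/10000

P(defect) = 1643/10000 ≈ 16.43%


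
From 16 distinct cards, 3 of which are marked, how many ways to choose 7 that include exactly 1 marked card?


Choose 1 of the 3 marked cards and 6 of the other 13 cards:
C(3,1)×C(13,6) = 3×1716 = 5148

5148


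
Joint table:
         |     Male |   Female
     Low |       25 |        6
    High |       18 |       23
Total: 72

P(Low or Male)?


P(Low∨Male) = P(Low) + P(Male) - P(Low∧Male)
= (31 + 43 - 25)/72 = 49/72

P = 49/72 ≈ 68.06%


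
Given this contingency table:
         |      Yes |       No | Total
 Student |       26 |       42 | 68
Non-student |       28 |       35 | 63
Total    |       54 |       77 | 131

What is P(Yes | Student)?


P(Yes | Student) = 26/(26+42) = 26/68 = 13/34

P(Yes|Student) = 13/34 ≈ 38.24%


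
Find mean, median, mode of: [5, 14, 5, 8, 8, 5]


Sorted: [5, 5, 5, 8, 8, 14]
Mean = 45/6 = 15/2
Median = 13/2
Freq: {5: 3, 14: 1, 8: 2}
Mode: [5]

Mean=15/2, Median=13/2, Mode=5


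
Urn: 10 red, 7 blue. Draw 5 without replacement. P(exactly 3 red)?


Hypergeometric: C(10,3)×C(7,2)/C(17,5)
= 120×21/6188 = 90/221

P(X=3) = 90/221 ≈ 40.72%


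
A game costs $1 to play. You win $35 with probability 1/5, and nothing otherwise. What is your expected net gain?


E[gain] = (35-1)×1/5 + (-1)×4/5
= 34/5 - 4/5 = 6

Expected net gain = $6 ≈ $6.00


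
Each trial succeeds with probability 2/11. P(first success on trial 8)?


Geometric: P(X=8) = (1-p)^(k-1)×p = (9/11)^7×2/11 = 9565938/214358881

P(X=8) = 9565938/214358881 ≈ 4.46%


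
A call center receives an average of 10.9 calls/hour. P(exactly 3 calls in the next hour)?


Poisson(λ=10.9): P(X=3) = e^(-λ)×λ^k/k!
= e^(-10.9) × 10.9^3 / 3!
≈ 1.8458234e-05 × 1295.029 / 6 ≈ 0.003984

P(X=3) ≈ 0.003984 ≈ 0.40%


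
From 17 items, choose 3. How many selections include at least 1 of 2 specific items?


Complement: C(17,3) - C(15,3) = 680 - 455 = 225

225


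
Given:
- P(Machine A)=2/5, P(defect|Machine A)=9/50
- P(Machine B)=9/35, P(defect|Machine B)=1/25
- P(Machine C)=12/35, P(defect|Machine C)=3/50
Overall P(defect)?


P(B) = Σ P(B|Aᵢ)×P(Aᵢ)
  9/50×2/5 = 9/125
  1/25×9/35 = 9/875
  3/50×12/35 = 18/875
Sum = 18/175

P(defect) = 18/175 ≈ 10.29%


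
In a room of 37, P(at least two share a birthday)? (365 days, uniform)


P(all different) = Π(365-i)/365 for i=0..36
= 0.151266
P(match) = 1 - 0.151266 = 0.848734

P ≈ 0.8487 ≈ 84.87%


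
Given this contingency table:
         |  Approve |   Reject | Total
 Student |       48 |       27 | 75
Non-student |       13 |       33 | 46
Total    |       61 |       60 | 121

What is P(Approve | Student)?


P(Approve | Student) = 48/(48+27) = 48/75 = 16/25

P(Approve|Student) = 16/25 ≈ 64.00%


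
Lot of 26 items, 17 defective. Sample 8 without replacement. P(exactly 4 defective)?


Hypergeometric: C(17,4)×C(9,4)/C(26,8)
= 2380×126/1562275 = 59976/312455

P(X=4) = 59976/312455 ≈ 19.20%


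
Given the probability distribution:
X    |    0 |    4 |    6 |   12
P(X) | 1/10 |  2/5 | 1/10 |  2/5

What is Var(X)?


E[X] = 7
E[X²] = 338/5
Var(X) = E[X²] - (E[X])² = 338/5 - 49 = 93/5

Var(X) = 93/5 ≈ 18.6000


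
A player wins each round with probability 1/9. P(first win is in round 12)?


Geometric: P(X=12) = (1-p)^(k-1)×p = (8/9)^11×1/9 = 8589934592/282429536481

P(X=12) = 8589934592/282429536481 ≈ 3.04%


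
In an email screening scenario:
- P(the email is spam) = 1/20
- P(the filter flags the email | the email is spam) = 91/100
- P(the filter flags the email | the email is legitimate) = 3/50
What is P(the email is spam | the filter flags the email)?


Using Bayes' theorem:
P(A|B) = P(B|A)·P(A) / P(B)

P(the filter flags the email) = 91/100 × 1/20 + 3/50 × 19/20
= 91/2000 + 57/1000 = 41/400

P(the email is spam|the filter flags the email) = (91/2000) / (41/400) = 91/205

P(the email is spam|the filter flags the email) = 91/205 ≈ 44.39%


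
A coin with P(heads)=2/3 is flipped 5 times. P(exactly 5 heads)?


Binomial: P(X=5) = C(5,5)×p^5×(1-p)^0
= 1 × 32/243 × 1 = 32/243

P(X=5) = 32/243 ≈ 13.17%


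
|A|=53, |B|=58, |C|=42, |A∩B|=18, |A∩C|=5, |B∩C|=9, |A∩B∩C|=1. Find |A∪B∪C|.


|A∪B∪C| = 53+58+42-18-5-9+1 = 122

|A∪B∪C| = 122


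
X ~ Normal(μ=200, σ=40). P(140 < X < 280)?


z₁=(140-200)/40=-1.5, z₂=(280-200)/40=2.0
P = Φ(2.0) - Φ(-1.5) = 0.977250 - 0.066807 = 0.910443 ≈ 0.9104

P(140 < X < 280) ≈ 0.9104


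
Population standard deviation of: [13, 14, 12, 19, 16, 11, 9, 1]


Mean = 95/8
  (13-95/8)²=81/64
  (14-95/8)²=289/64
  (12-95/8)²=1/64
  (19-95/8)²=3249/64
  (16-95/8)²=1089/64
  (11-95/8)²=49/64
  (9-95/8)²=529/64
  (1-95/8)²=7569/64
Σ(x-μ)² = 1607/8
σ² = (1607/8)/8 = 1607/64

σ = √(1607/64) ≈ 5.0109


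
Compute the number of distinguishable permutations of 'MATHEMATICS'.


Letters: 11, freq: {'M': 2, 'A': 2, 'T': 2, 'H': 1, 'E': 1, 'I': 1, 'C': 1, 'S': 1}
11!/(2!×2!×2!×1!×1!×1!×1!×1!) = 39916800/8 = 4989600

4989600


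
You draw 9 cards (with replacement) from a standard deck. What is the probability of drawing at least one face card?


P(not a face card) = 40/52 = 10/13
P(none in 9 draws) = (10/13)^9 = 1000000000/10604499373
P(≥1 face card) = 1 - 1000000000/10604499373 = 9604499373/10604499373

P = 9604499373/10604499373 ≈ 90.57%


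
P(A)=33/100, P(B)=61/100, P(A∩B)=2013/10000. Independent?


P(A)×P(B) = 2013/10000
P(A∩B) = 2013/10000
Equal ✓ → Independent

Yes, independent


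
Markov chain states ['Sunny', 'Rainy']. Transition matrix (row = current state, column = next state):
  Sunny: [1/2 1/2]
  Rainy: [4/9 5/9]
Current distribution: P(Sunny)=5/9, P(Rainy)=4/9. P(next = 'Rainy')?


P(next=Rainy) = Σᵢ P(now=i)×P(i→Rainy)
= 5/9×1/2 + 4/9×5/9
= 5/18 + 20/81 = 85/162

P = 85/162 ≈ 0.5247


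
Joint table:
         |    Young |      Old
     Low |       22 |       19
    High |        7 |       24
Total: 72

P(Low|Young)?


P(Low|Young) = 22/(22+7) = 22/29

P = 22/29 ≈ 75.86%


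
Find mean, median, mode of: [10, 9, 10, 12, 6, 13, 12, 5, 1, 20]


Sorted: [1, 5, 6, 9, 10, 10, 12, 12, 13, 20]
Mean = 98/10 = 49/5
Median = 10
Freq: {10: 2, 9: 1, 12: 2, 6: 1, 13: 1, 5: 1, 1: 1, 20: 1}
Mode: [10, 12]

Mean=49/5, Median=10, Mode=[10, 12]
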